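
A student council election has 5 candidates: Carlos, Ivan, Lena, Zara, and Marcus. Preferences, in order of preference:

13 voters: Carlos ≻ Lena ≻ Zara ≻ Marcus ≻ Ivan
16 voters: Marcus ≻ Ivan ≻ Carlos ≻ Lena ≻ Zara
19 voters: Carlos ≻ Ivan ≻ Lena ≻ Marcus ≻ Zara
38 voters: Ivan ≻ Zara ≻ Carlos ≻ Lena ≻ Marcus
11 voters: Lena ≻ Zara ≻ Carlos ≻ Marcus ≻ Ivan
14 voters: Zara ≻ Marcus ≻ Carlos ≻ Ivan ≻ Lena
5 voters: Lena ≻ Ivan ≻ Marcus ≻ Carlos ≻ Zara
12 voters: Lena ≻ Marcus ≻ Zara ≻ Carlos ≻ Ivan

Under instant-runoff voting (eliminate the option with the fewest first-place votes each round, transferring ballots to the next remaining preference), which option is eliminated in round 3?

Round 1: Carlos 32, Ivan 38, Lena 28, Zara 14, Marcus 16. Eliminate Zara.
Round 2: Carlos 32, Ivan 38, Lena 28, Marcus 30. Eliminate Lena.
Round 3: Carlos 43, Ivan 43, Marcus 42. Eliminate Marcus.

Marcus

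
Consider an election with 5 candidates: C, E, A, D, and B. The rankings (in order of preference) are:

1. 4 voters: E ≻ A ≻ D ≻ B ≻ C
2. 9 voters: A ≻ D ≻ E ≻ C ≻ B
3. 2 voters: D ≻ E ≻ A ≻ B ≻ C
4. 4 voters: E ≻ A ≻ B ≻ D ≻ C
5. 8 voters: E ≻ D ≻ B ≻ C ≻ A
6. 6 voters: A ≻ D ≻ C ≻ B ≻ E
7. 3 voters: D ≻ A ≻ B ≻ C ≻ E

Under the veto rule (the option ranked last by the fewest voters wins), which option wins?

Last-place votes: C 10, E 9, A 8, D 0, B 9.
D is ranked last by the fewest voters, so D wins.

D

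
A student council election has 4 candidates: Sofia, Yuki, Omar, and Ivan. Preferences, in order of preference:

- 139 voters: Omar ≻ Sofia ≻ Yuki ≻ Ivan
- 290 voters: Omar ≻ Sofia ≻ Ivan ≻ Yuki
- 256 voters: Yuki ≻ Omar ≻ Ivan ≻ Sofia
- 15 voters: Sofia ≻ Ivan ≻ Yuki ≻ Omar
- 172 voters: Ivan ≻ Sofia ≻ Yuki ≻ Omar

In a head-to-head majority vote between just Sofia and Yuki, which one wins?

Voters preferring Sofia to Yuki: 616; preferring Yuki to Sofia: 256.
Sofia wins the head-to-head.

Sofia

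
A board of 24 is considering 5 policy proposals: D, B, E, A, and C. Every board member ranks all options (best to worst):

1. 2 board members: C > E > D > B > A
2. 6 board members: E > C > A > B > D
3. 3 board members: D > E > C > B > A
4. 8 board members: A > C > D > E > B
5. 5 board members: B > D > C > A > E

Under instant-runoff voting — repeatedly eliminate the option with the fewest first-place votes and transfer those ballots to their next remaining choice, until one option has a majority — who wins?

Round 1: D 3, B 5, E 6, A 8, C 2. Eliminate C.
Round 2: D 3, B 5, E 8, A 8. Eliminate D.
Round 3: B 5, E 11, A 8. Eliminate B.
Round 4: E 11, A 13. A has a majority.

A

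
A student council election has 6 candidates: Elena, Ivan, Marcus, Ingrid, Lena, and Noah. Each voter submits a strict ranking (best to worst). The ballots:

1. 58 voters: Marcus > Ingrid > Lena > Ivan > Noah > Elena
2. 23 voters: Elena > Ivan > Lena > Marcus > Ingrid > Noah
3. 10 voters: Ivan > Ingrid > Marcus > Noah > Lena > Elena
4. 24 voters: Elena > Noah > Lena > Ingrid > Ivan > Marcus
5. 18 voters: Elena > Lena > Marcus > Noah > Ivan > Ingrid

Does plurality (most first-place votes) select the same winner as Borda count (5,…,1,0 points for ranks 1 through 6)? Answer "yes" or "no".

no

Plurality — first-place votes: Elena 65, Ivan 10, Marcus 58, Ingrid 0, Lena 0, Noah 0. Winner: Elena.
Borda — scores: Elena 325, Ivan 300, Marcus 420, Ingrid 343, Lena 397, Noah 210. Winner: Marcus.
The two methods disagree.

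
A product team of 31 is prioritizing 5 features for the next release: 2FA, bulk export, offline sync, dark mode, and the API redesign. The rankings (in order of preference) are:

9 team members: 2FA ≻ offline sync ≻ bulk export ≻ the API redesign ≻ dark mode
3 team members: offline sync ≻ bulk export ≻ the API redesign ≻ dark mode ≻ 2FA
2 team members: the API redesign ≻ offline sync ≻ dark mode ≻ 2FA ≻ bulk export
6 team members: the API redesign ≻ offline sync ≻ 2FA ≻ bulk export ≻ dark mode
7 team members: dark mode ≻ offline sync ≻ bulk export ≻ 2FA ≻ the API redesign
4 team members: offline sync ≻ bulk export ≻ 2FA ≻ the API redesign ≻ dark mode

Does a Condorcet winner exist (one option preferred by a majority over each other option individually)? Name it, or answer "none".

offline sync vs 2FA: 22–9 for offline sync.
offline sync vs bulk export: 31–0 for offline sync.
offline sync vs dark mode: 24–7 for offline sync.
offline sync vs the API redesign: 23–8 for offline sync.
offline sync beats every other option head-to-head.

offline sync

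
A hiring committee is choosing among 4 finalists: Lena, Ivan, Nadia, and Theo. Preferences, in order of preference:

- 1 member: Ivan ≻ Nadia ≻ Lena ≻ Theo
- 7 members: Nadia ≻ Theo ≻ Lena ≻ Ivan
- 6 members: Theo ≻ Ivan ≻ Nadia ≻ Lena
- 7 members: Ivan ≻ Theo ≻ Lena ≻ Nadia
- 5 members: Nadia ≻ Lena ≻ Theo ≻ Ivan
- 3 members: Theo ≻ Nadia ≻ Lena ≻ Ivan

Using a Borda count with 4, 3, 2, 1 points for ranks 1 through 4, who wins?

Theo

Lena: 1·2 + 7·2 + 6·1 + 7·2 + 5·3 + 3·2 = 57
Ivan: 1·4 + 7·1 + 6·3 + 7·4 + 5·1 + 3·1 = 65
Nadia: 1·3 + 7·4 + 6·2 + 7·1 + 5·4 + 3·3 = 79
Theo: 1·1 + 7·3 + 6·4 + 7·3 + 5·2 + 3·4 = 89
Theo has the highest Borda score (89).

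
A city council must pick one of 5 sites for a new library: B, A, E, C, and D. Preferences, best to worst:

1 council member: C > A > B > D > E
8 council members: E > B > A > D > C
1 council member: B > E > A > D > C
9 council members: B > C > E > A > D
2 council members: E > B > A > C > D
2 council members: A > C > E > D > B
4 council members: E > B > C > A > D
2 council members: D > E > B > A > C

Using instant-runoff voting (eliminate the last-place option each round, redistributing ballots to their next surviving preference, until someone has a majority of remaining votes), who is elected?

Round 1: B 10, A 2, E 14, C 1, D 2. Eliminate C.
Round 2: B 10, A 3, E 14, D 2. Eliminate D.
Round 3: B 10, A 3, E 16. E has a majority.

E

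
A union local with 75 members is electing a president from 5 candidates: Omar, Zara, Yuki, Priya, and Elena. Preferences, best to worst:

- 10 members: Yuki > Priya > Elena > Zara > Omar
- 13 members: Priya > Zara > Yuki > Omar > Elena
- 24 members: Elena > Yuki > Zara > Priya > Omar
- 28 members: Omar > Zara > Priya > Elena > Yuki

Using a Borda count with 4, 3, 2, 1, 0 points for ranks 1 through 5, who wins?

Omar: 10·0 + 13·1 + 24·0 + 28·4 = 125
Zara: 10·1 + 13·3 + 24·2 + 28·3 = 181
Yuki: 10·4 + 13·2 + 24·3 + 28·0 = 138
Priya: 10·3 + 13·4 + 24·1 + 28·2 = 162
Elena: 10·2 + 13·0 + 24·4 + 28·1 = 144
Zara has the highest Borda score (181).

Zara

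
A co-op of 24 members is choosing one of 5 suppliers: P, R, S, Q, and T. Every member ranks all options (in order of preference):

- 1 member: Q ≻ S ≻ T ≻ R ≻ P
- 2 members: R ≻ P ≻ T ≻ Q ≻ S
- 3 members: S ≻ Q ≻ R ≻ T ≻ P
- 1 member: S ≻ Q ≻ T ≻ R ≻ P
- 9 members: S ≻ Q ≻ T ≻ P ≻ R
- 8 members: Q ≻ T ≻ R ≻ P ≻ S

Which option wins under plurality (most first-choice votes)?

First-place votes: P 0, R 2, S 13, Q 9, T 0.
S has the most first-place votes.

S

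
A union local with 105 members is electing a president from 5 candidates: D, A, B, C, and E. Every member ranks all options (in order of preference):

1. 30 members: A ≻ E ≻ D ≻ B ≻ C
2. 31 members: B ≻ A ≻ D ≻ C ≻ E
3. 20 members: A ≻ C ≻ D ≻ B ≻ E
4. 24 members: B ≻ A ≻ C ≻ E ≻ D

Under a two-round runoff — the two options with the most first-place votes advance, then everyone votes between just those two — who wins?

Round 1 first-place votes: D 0, A 50, B 55, C 0, E 0.
B and A advance.
Runoff: B is preferred to A by 55 voters; A by 50.
B wins the runoff.

B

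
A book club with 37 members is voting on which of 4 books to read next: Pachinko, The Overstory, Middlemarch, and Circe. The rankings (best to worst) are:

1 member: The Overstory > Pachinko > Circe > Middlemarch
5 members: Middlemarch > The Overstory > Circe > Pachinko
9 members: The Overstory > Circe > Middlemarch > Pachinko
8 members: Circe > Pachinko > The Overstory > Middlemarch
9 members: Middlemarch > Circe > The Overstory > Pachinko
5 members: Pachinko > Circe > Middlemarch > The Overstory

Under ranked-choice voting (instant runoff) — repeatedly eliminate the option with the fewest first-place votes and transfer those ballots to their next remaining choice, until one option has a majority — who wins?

Round 1: Pachinko 5, The Overstory 10, Middlemarch 14, Circe 8. Eliminate Pachinko.
Round 2: The Overstory 10, Middlemarch 14, Circe 13. Eliminate The Overstory.
Round 3: Middlemarch 14, Circe 23. Circe has a majority.

Circe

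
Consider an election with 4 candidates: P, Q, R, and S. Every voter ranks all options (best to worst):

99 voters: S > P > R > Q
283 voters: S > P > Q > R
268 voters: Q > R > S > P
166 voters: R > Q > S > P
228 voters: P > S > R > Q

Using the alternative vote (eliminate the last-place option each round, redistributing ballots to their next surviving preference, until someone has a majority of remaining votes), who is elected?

Round 1: P 228, Q 268, R 166, S 382. Eliminate R.
Round 2: P 228, Q 434, S 382. Eliminate P.
Round 3: Q 434, S 610. S has a majority.

S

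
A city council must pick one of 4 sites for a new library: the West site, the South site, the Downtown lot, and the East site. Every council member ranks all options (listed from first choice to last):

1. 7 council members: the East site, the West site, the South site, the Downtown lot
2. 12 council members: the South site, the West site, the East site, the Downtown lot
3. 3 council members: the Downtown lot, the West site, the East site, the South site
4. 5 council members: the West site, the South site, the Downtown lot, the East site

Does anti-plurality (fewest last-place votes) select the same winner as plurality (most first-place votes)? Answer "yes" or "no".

Anti-plurality — last-place votes: the West site 0, the South site 3, the Downtown lot 19, the East site 5. Winner: the West site.
Plurality — first-place votes: the West site 5, the South site 12, the Downtown lot 3, the East site 7. Winner: the South site.
The two methods disagree.

no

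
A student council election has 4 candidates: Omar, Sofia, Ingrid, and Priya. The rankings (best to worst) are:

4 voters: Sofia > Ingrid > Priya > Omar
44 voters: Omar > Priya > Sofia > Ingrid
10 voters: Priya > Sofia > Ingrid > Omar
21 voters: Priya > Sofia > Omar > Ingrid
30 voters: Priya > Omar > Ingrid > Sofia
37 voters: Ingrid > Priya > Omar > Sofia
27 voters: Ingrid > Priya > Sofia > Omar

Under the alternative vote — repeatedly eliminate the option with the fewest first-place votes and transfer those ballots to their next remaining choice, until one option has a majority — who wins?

Round 1: Omar 44, Sofia 4, Ingrid 64, Priya 61. Eliminate Sofia.
Round 2: Omar 44, Ingrid 68, Priya 61. Eliminate Omar.
Round 3: Ingrid 68, Priya 105. Priya has a majority.

Priya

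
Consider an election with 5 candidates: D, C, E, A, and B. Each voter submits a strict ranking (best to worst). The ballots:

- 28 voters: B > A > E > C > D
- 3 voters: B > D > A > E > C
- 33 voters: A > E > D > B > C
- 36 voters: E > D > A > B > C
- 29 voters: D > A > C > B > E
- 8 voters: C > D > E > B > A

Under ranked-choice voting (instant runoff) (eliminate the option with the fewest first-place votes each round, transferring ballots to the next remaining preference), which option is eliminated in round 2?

Round 1: D 29, C 8, E 36, A 33, B 31. Eliminate C.
Round 2: D 37, E 36, A 33, B 31. Eliminate B.

B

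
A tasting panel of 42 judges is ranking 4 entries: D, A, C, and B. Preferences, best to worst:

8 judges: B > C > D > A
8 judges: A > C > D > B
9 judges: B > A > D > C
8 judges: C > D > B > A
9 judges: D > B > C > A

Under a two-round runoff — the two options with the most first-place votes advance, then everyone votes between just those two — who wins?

D

Round 1 first-place votes: D 9, A 8, C 8, B 17.
B and D advance.
Runoff: B is preferred to D by 17 voters; D by 25.
D wins the runoff.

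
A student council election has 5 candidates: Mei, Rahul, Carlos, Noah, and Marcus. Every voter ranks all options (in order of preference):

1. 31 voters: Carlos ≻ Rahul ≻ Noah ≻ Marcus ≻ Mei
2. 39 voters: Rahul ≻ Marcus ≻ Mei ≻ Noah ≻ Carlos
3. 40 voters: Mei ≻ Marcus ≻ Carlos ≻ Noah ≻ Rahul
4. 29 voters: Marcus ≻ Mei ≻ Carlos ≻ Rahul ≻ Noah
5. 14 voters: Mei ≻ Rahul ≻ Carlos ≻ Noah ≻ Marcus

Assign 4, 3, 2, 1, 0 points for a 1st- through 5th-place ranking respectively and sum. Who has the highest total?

Marcus

Mei: 31·0 + 39·2 + 40·4 + 29·3 + 14·4 = 381
Rahul: 31·3 + 39·4 + 40·0 + 29·1 + 14·3 = 320
Carlos: 31·4 + 39·0 + 40·2 + 29·2 + 14·2 = 290
Noah: 31·2 + 39·1 + 40·1 + 29·0 + 14·1 = 155
Marcus: 31·1 + 39·3 + 40·3 + 29·4 + 14·0 = 384
Marcus has the highest Borda score (384).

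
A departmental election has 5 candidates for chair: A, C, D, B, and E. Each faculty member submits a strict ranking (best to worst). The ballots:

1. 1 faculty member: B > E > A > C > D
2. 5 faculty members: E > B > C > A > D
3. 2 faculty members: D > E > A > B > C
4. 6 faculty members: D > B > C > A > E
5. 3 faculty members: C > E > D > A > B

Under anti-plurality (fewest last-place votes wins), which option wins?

Last-place votes: A 0, C 2, D 6, B 3, E 6.
A is ranked last by the fewest voters, so A wins.

A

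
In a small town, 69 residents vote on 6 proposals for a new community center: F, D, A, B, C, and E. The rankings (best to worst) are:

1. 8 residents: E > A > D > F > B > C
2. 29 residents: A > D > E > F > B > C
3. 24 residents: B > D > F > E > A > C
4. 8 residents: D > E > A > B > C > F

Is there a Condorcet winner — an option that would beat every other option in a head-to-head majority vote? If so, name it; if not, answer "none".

Checking pairwise contests:
D beats F 69–0.
A beats D 37–32.
E beats A 40–29.
F beats B 37–32.
F beats C 61–8.
D beats E 61–8.
Every option loses at least one head-to-head, so there is no Condorcet winner.

none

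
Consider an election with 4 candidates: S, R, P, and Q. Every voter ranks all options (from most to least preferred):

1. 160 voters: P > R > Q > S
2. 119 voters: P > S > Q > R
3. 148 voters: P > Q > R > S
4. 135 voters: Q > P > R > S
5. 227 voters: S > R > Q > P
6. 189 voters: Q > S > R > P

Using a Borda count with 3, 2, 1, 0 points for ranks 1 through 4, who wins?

S: 160·0 + 119·2 + 148·0 + 135·0 + 227·3 + 189·2 = 1297
R: 160·2 + 119·0 + 148·1 + 135·1 + 227·2 + 189·1 = 1246
P: 160·3 + 119·3 + 148·3 + 135·2 + 227·0 + 189·0 = 1551
Q: 160·1 + 119·1 + 148·2 + 135·3 + 227·1 + 189·3 = 1774
Q has the highest Borda score (1774).

Q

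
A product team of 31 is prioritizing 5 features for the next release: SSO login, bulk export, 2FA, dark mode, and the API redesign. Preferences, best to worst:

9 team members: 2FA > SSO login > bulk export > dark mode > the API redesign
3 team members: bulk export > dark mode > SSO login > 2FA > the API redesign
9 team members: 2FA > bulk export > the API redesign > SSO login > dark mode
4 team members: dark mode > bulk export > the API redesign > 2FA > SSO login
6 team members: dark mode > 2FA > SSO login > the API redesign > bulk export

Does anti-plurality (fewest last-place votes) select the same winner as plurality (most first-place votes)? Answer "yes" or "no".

yes

Anti-plurality — last-place votes: SSO login 4, bulk export 6, 2FA 0, dark mode 9, the API redesign 12. Winner: 2FA.
Plurality — first-place votes: SSO login 0, bulk export 3, 2FA 18, dark mode 10, the API redesign 0. Winner: 2FA.
The two methods agree.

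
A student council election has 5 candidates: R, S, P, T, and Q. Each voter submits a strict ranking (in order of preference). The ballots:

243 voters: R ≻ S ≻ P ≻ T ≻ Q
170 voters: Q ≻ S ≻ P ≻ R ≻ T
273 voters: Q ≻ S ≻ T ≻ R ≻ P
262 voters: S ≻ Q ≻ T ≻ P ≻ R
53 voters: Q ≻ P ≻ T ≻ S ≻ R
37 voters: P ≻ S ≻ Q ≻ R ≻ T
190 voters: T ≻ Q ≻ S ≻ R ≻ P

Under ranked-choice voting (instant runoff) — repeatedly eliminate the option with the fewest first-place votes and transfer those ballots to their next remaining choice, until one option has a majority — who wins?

Round 1: R 243, S 262, P 37, T 190, Q 496. Eliminate P.
Round 2: R 243, S 299, T 190, Q 496. Eliminate T.
Round 3: R 243, S 299, Q 686. Q has a majority.

Q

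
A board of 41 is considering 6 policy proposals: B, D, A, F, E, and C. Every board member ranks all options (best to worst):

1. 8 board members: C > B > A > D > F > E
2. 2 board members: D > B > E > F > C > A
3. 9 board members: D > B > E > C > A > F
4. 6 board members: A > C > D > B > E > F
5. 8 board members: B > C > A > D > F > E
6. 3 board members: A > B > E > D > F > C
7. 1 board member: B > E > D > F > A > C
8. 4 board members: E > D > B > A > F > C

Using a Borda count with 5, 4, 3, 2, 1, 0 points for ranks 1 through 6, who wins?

B: 8·4 + 2·4 + 9·4 + 6·2 + 8·5 + 3·4 + 1·5 + 4·3 = 157
D: 8·2 + 2·5 + 9·5 + 6·3 + 8·2 + 3·2 + 1·3 + 4·4 = 130
A: 8·3 + 2·0 + 9·1 + 6·5 + 8·3 + 3·5 + 1·1 + 4·2 = 111
F: 8·1 + 2·2 + 9·0 + 6·0 + 8·1 + 3·1 + 1·2 + 4·1 = 29
E: 8·0 + 2·3 + 9·3 + 6·1 + 8·0 + 3·3 + 1·4 + 4·5 = 72
C: 8·5 + 2·1 + 9·2 + 6·4 + 8·4 + 3·0 + 1·0 + 4·0 = 116
B has the highest Borda score (157).

B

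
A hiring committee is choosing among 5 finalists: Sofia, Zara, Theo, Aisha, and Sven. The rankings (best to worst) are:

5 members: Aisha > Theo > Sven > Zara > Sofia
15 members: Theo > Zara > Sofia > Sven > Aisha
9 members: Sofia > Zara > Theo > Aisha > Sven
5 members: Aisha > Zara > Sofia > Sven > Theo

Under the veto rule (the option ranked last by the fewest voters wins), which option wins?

Last-place votes: Sofia 5, Zara 0, Theo 5, Aisha 15, Sven 9.
Zara is ranked last by the fewest voters, so Zara wins.

Zara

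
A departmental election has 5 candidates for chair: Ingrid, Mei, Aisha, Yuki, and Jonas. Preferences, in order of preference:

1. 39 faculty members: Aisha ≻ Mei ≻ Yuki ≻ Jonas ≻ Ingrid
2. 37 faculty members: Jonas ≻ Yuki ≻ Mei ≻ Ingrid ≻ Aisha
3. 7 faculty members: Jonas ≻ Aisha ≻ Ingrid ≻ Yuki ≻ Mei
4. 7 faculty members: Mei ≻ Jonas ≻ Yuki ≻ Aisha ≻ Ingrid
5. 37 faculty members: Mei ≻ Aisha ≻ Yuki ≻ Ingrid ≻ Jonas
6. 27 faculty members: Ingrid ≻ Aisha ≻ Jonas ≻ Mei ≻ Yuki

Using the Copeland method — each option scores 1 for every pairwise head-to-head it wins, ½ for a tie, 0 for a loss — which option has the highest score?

Mei

Ingrid: loses to Mei, Aisha, Yuki, and Jonas → score 0.
Mei: beats Ingrid, Aisha, Yuki, and Jonas → score 4.
Aisha: beats Ingrid, Yuki, and Jonas; loses to Mei → score 3.
Yuki: beats Ingrid; loses to Mei, Aisha, and Jonas → score 1.
Jonas: beats Ingrid and Yuki; loses to Mei and Aisha → score 2.
Mei has the best pairwise record.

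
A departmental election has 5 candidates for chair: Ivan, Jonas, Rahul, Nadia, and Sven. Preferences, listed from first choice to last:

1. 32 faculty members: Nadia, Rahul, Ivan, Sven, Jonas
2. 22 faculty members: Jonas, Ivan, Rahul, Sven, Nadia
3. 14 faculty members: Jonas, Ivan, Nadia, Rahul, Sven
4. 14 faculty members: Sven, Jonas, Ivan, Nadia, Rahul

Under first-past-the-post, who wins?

Jonas

First-place votes: Ivan 0, Jonas 36, Rahul 0, Nadia 32, Sven 14.
Jonas has the most first-place votes.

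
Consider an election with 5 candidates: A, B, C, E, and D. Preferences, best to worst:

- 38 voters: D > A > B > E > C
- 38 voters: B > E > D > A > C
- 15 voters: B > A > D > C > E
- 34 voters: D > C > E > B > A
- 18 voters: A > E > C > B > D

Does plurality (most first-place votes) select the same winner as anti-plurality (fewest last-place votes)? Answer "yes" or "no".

Plurality — first-place votes: A 18, B 53, C 0, E 0, D 72. Winner: D.
Anti-plurality — last-place votes: A 34, B 0, C 76, E 15, D 18. Winner: B.
The two methods disagree.

no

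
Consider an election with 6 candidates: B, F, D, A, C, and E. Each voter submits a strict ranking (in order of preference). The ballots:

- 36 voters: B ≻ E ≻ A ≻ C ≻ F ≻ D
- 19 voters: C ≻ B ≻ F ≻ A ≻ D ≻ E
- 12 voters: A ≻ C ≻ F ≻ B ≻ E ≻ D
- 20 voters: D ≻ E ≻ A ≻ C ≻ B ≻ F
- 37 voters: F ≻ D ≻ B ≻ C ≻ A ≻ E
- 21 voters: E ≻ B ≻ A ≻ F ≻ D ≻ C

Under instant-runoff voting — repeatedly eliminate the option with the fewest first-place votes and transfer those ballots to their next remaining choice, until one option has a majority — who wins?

Round 1: B 36, F 37, D 20, A 12, C 19, E 21. Eliminate A.
Round 2: B 36, F 37, D 20, C 31, E 21. Eliminate D.
Round 3: B 36, F 37, C 31, E 41. Eliminate C.
Round 4: B 55, F 49, E 41. Eliminate E.
Round 5: B 96, F 49. B has a majority.

B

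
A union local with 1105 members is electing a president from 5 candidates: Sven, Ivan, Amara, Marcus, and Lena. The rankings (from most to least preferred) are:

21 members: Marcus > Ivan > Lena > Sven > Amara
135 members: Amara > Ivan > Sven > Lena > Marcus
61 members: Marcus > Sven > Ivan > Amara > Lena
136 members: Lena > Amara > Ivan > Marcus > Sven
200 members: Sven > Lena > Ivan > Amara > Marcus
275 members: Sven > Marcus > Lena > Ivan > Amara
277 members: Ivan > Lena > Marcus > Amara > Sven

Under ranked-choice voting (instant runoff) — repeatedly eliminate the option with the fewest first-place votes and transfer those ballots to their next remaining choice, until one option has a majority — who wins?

Ivan

Round 1: Sven 475, Ivan 277, Amara 135, Marcus 82, Lena 136. Eliminate Marcus.
Round 2: Sven 536, Ivan 298, Amara 135, Lena 136. Eliminate Amara.
Round 3: Sven 536, Ivan 433, Lena 136. Eliminate Lena.
Round 4: Sven 536, Ivan 569. Ivan has a majority.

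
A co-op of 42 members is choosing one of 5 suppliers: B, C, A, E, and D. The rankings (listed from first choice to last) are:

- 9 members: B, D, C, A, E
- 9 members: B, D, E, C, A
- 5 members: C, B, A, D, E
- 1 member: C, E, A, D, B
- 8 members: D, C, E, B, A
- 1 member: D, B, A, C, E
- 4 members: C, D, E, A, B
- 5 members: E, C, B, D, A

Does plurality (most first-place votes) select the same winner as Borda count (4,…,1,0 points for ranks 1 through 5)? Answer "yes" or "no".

Plurality — first-place votes: B 18, C 10, A 0, E 5, D 9. Winner: B.
Borda — scores: B 108, C 107, A 27, E 65, D 113. Winner: D.
The two methods disagree.

no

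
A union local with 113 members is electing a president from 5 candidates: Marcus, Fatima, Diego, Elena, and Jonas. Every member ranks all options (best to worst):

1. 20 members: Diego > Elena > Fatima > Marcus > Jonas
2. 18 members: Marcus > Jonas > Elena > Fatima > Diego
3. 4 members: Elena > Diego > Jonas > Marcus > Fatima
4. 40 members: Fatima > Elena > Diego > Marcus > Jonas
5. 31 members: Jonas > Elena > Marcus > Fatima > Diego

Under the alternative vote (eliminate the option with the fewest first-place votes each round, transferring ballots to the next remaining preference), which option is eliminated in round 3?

Diego

Round 1: Marcus 18, Fatima 40, Diego 20, Elena 4, Jonas 31. Eliminate Elena.
Round 2: Marcus 18, Fatima 40, Diego 24, Jonas 31. Eliminate Marcus.
Round 3: Fatima 40, Diego 24, Jonas 49. Eliminate Diego.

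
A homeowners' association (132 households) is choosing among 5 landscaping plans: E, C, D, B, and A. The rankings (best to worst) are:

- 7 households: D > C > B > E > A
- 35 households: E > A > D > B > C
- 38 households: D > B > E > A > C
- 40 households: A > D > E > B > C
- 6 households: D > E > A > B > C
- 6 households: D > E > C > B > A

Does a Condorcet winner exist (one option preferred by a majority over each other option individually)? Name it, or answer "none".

none

Checking pairwise contests:
D beats E 97–35.
E beats C 125–7.
A beats D 75–57.
E beats B 87–45.
E beats A 92–40.
Every option loses at least one head-to-head, so there is no Condorcet winner.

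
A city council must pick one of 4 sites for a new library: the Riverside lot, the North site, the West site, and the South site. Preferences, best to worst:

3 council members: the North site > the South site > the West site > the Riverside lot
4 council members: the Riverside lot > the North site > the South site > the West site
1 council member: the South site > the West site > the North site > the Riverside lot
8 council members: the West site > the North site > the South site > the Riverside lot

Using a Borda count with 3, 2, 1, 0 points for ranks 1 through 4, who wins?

the North site

the Riverside lot: 3·0 + 4·3 + 1·0 + 8·0 = 12
the North site: 3·3 + 4·2 + 1·1 + 8·2 = 34
the West site: 3·1 + 4·0 + 1·2 + 8·3 = 29
the South site: 3·2 + 4·1 + 1·3 + 8·1 = 21
the North site has the highest Borda score (34).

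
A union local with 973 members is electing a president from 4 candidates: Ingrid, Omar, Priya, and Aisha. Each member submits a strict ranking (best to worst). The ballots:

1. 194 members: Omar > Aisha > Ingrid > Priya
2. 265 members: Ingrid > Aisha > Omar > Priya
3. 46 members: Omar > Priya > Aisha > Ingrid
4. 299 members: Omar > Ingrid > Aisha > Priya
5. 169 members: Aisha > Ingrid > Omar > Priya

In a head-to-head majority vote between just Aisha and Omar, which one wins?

Omar

Voters preferring Aisha to Omar: 434; preferring Omar to Aisha: 539.
Omar wins the head-to-head.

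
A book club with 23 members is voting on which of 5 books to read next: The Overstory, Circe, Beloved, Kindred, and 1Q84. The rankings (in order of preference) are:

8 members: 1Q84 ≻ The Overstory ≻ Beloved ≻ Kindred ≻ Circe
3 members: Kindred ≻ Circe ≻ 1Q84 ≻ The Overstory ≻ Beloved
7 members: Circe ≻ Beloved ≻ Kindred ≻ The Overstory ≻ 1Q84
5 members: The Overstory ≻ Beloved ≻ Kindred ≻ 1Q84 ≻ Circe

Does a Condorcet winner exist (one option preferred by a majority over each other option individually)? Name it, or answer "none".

The Overstory

The Overstory vs Circe: 13–10 for The Overstory.
The Overstory vs Beloved: 16–7 for The Overstory.
The Overstory vs Kindred: 13–10 for The Overstory.
The Overstory vs 1Q84: 12–11 for The Overstory.
The Overstory beats every other option head-to-head.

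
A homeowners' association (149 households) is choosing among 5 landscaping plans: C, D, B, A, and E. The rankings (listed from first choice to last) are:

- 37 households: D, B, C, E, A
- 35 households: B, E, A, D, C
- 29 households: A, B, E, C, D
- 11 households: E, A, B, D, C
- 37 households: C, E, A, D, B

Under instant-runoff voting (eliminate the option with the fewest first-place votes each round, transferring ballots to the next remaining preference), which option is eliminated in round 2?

Round 1: C 37, D 37, B 35, A 29, E 11. Eliminate E.
Round 2: C 37, D 37, B 35, A 40. Eliminate B.

B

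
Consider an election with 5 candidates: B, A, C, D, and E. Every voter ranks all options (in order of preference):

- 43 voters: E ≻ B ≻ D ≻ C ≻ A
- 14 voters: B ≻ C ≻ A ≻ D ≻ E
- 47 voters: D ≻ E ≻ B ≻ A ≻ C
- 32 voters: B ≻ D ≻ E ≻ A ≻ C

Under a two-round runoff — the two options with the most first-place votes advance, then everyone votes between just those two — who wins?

B

Round 1 first-place votes: B 46, A 0, C 0, D 47, E 43.
D and B advance.
Runoff: D is preferred to B by 47 voters; B by 89.
B wins the runoff.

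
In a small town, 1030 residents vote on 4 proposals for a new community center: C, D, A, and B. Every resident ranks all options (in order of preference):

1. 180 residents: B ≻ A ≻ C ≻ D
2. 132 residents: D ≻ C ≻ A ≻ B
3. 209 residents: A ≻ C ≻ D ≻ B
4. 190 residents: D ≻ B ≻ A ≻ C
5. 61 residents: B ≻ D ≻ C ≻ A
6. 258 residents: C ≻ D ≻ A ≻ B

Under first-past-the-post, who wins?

D

First-place votes: C 258, D 322, A 209, B 241.
D has the most first-place votes.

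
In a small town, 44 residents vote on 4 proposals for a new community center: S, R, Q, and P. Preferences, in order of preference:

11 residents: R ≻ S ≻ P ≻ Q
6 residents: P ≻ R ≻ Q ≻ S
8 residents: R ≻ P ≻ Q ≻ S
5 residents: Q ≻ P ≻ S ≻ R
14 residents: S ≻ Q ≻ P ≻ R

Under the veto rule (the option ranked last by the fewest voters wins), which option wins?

P

Last-place votes: S 14, R 19, Q 11, P 0.
P is ranked last by the fewest voters, so P wins.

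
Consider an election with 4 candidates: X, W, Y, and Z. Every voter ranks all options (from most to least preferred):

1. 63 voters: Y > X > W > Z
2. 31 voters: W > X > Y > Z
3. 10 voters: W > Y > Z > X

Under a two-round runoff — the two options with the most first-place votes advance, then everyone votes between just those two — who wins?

Y

Round 1 first-place votes: X 0, W 41, Y 63, Z 0.
Y and W advance.
Runoff: Y is preferred to W by 63 voters; W by 41.
Y wins the runoff.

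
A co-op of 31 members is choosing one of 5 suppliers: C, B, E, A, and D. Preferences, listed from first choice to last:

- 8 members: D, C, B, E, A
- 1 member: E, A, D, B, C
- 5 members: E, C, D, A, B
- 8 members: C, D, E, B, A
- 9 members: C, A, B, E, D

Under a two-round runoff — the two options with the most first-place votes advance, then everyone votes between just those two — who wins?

C

Round 1 first-place votes: C 17, B 0, E 6, A 0, D 8.
C and D advance.
Runoff: C is preferred to D by 22 voters; D by 9.
C wins the runoff.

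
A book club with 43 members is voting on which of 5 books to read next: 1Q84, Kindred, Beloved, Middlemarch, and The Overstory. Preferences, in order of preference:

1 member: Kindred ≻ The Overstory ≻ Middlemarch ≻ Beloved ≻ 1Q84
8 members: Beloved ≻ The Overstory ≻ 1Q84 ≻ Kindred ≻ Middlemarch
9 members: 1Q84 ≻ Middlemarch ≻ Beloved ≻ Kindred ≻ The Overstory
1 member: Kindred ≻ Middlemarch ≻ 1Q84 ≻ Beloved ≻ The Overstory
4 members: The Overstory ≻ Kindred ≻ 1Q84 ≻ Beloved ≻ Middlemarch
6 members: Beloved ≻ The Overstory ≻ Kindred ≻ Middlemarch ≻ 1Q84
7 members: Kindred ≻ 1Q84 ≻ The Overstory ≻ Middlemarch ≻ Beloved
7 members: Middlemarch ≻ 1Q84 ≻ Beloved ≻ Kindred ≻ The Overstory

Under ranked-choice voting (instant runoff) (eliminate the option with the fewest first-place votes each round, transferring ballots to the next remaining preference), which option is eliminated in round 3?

Kindred

Round 1: 1Q84 9, Kindred 9, Beloved 14, Middlemarch 7, The Overstory 4. Eliminate The Overstory.
Round 2: 1Q84 9, Kindred 13, Beloved 14, Middlemarch 7. Eliminate Middlemarch.
Round 3: 1Q84 16, Kindred 13, Beloved 14. Eliminate Kindred.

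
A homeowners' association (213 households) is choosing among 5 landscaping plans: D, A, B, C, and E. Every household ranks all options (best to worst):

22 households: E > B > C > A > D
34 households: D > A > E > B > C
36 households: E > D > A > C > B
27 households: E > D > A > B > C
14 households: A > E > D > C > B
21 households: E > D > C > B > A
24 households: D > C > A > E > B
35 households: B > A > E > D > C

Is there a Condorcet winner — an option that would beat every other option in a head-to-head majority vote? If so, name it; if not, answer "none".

none

Checking pairwise contests:
E beats D 155–58.
D beats A 142–71.
D beats B 156–57.
D beats C 191–22.
A beats E 107–106.
Every option loses at least one head-to-head, so there is no Condorcet winner.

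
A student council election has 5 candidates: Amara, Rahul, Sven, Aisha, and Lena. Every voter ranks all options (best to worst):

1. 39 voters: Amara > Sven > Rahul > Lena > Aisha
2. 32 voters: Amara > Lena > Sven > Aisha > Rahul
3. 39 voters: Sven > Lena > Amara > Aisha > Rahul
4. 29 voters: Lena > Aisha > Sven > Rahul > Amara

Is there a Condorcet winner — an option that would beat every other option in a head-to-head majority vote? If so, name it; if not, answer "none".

Amara vs Rahul: 110–29 for Amara.
Amara vs Sven: 71–68 for Amara.
Amara vs Aisha: 110–29 for Amara.
Amara vs Lena: 71–68 for Amara.
Amara beats every other option head-to-head.

Amara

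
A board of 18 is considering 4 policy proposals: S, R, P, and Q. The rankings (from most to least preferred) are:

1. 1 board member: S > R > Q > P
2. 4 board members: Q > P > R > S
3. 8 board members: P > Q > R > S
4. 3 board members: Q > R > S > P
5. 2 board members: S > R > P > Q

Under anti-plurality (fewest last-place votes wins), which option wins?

R

Last-place votes: S 12, R 0, P 4, Q 2.
R is ranked last by the fewest voters, so R wins.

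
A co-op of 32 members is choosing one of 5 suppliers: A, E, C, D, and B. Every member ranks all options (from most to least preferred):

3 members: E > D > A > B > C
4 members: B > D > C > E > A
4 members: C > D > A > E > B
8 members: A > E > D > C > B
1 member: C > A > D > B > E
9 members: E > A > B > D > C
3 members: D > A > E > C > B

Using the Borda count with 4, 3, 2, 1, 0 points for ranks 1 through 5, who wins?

A: 3·2 + 4·0 + 4·2 + 8·4 + 1·3 + 9·3 + 3·3 = 85
E: 3·4 + 4·1 + 4·1 + 8·3 + 1·0 + 9·4 + 3·2 = 86
C: 3·0 + 4·2 + 4·4 + 8·1 + 1·4 + 9·0 + 3·1 = 39
D: 3·3 + 4·3 + 4·3 + 8·2 + 1·2 + 9·1 + 3·4 = 72
B: 3·1 + 4·4 + 4·0 + 8·0 + 1·1 + 9·2 + 3·0 = 38
E has the highest Borda score (86).

E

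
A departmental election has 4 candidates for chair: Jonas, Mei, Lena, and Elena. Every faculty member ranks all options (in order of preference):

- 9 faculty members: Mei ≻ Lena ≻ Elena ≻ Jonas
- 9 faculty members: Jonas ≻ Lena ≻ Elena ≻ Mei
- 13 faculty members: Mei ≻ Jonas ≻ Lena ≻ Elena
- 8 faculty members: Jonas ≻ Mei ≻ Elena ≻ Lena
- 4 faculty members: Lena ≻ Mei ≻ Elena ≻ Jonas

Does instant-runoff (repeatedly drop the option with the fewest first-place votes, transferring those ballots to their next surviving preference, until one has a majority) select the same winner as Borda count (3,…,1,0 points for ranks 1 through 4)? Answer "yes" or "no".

Instant-runoff — R1 Jonas 17, Mei 22, Lena 4, Elena 0 (Mei winner). Winner: Mei.
Borda — scores: Jonas 77, Mei 90, Lena 61, Elena 30. Winner: Mei.
The two methods agree.

yes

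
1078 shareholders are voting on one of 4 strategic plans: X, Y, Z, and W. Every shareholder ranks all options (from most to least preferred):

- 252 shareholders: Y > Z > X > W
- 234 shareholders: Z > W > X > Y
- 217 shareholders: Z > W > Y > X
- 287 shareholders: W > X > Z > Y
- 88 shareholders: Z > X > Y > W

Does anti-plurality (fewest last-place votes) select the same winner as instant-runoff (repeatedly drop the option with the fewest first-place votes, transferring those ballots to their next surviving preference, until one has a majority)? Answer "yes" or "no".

yes

Anti-plurality — last-place votes: X 217, Y 521, Z 0, W 340. Winner: Z.
Instant-runoff — R1 X 0, Y 252, Z 539, W 287 (X out); R2 Y 252, Z 539, W 287 (Y out); R3 Z 791, W 287 (Z winner). Winner: Z.
The two methods agree.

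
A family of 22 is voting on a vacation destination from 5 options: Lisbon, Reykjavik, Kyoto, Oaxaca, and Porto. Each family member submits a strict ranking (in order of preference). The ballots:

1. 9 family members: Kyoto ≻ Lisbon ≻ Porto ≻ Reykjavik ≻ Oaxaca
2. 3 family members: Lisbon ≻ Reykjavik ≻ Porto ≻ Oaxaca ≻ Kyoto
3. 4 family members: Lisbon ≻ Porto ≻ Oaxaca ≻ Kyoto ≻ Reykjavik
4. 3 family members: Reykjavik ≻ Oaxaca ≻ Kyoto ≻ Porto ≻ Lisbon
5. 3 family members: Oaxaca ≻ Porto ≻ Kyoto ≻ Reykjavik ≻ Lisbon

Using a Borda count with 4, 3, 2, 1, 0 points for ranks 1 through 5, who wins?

Lisbon

Lisbon: 9·3 + 3·4 + 4·4 + 3·0 + 3·0 = 55
Reykjavik: 9·1 + 3·3 + 4·0 + 3·4 + 3·1 = 33
Kyoto: 9·4 + 3·0 + 4·1 + 3·2 + 3·2 = 52
Oaxaca: 9·0 + 3·1 + 4·2 + 3·3 + 3·4 = 32
Porto: 9·2 + 3·2 + 4·3 + 3·1 + 3·3 = 48
Lisbon has the highest Borda score (55).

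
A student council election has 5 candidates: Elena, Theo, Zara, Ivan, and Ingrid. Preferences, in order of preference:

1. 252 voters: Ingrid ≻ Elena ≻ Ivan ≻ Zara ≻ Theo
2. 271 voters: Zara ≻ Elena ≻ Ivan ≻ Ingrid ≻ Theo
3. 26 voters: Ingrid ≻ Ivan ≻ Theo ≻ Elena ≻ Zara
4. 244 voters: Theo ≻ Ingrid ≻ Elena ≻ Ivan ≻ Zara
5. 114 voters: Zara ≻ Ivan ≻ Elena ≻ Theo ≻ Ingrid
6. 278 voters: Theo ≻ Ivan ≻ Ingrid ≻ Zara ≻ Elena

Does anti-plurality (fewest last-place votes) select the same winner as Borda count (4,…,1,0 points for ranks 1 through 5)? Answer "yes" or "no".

Anti-plurality — last-place votes: Elena 278, Theo 523, Zara 270, Ivan 0, Ingrid 114. Winner: Ivan.
Borda — scores: Elena 2311, Theo 2254, Zara 2070, Ivan 2544, Ingrid 2671. Winner: Ingrid.
The two methods disagree.

no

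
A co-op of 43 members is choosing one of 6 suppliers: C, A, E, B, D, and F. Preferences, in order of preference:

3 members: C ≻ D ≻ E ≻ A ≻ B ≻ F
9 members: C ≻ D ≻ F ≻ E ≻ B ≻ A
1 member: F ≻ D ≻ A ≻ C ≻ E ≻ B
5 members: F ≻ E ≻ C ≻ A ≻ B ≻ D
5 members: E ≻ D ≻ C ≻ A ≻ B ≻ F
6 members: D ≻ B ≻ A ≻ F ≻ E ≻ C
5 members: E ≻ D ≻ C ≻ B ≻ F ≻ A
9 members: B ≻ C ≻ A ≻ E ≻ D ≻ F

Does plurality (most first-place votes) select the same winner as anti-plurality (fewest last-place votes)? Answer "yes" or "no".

Plurality — first-place votes: C 12, A 0, E 10, B 9, D 6, F 6. Winner: C.
Anti-plurality — last-place votes: C 6, A 14, E 0, B 1, D 5, F 17. Winner: E.
The two methods disagree.

no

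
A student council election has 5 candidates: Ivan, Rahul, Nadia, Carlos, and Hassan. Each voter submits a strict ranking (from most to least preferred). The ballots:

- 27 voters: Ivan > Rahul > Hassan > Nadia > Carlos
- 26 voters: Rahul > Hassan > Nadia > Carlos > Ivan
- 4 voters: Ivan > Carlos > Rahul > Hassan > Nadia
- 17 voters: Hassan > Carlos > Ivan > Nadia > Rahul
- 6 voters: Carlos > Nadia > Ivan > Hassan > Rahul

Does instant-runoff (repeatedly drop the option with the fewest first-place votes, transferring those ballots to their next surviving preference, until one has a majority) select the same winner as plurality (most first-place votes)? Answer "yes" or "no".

yes

Instant-runoff — R1 Ivan 31, Rahul 26, Nadia 0, Carlos 6, Hassan 17 (Nadia out); R2 Ivan 31, Rahul 26, Carlos 6, Hassan 17 (Carlos out); R3 Ivan 37, Rahul 26, Hassan 17 (Hassan out); R4 Ivan 54, Rahul 26 (Ivan winner). Winner: Ivan.
Plurality — first-place votes: Ivan 31, Rahul 26, Nadia 0, Carlos 6, Hassan 17. Winner: Ivan.
The two methods agree.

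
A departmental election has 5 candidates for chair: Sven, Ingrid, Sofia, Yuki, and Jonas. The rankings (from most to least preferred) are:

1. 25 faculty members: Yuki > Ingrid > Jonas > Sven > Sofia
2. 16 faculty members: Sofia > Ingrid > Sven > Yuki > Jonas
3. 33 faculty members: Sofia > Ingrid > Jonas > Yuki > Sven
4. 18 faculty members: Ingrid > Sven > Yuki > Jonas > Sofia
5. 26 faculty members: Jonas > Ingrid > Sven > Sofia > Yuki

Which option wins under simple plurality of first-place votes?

First-place votes: Sven 0, Ingrid 18, Sofia 49, Yuki 25, Jonas 26.
Sofia has the most first-place votes.

Sofia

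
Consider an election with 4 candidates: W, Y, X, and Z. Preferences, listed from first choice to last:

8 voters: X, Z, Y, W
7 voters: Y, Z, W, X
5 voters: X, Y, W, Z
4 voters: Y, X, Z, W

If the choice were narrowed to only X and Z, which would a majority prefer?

X

Voters preferring X to Z: 17; preferring Z to X: 7.
X wins the head-to-head.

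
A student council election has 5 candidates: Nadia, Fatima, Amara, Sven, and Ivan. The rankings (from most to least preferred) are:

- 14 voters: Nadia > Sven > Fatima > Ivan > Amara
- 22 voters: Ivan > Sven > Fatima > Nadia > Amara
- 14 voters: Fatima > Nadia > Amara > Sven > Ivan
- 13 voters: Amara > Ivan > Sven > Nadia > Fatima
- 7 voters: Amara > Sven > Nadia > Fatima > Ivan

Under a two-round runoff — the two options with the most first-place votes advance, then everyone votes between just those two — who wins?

Ivan

Round 1 first-place votes: Nadia 14, Fatima 14, Amara 20, Sven 0, Ivan 22.
Ivan and Amara advance.
Runoff: Ivan is preferred to Amara by 36 voters; Amara by 34.
Ivan wins the runoff.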